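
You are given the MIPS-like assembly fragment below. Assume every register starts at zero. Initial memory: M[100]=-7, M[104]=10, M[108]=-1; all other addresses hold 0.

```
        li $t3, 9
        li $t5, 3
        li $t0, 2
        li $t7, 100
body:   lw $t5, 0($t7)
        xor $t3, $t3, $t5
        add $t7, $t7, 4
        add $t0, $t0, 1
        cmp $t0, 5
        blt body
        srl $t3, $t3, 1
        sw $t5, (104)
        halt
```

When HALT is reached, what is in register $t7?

$t3=9
$t5=3
$t0=2
$t7=100
$t5=M[100]=-7
$t3=9^(-7)=-16
$t7=100+4=104
$t0=2+1=3
cmp $t0, 5  (cmp 3,5)
blt body: taken
$t5=M[104]=10
$t3=(-16)^10=-6
$t7=104+4=108
$t0=3+1=4
cmp $t0, 5  (cmp 4,5)
blt body: taken
$t5=M[108]=-1
$t3=(-6)^(-1)=5
$t7=108+4=112
$t0=4+1=5
cmp $t0, 5  (cmp 5,5)
blt body: not taken
$t3=5>>1=2
sw $t5, (104) → M[104]=-1
halt.

112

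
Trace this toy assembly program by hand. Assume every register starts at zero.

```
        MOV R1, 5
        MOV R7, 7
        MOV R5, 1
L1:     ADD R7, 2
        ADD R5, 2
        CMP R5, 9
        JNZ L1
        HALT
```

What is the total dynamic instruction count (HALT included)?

after MOV R1, 5: R1=5
after MOV R7, 7: R7=7
after MOV R5, 1: R5=1
after ADD R7, 2: R7=7+2=9
after ADD R5, 2: R5=1+2=3
CMP R5, 9  (cmp 3,9)
JNZ L1: taken
after ADD R7, 2: R7=9+2=11
after ADD R5, 2: R5=3+2=5
CMP R5, 9  (cmp 5,9)
JNZ L1: taken
after ADD R7, 2: R7=11+2=13
after ADD R5, 2: R5=5+2=7
CMP R5, 9  (cmp 7,9)
JNZ L1: taken
after ADD R7, 2: R7=13+2=15
after ADD R5, 2: R5=7+2=9
CMP R5, 9  (cmp 9,9)
JNZ L1: not taken
halt.
Total executed instructions: 20.

20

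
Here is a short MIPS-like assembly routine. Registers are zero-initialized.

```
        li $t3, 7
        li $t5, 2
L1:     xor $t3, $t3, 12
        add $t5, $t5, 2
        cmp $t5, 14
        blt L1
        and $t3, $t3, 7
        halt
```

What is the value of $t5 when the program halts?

14

li $t3, 7 → $t3=7
li $t5, 2 → $t5=2
xor $t3, $t3, 12 → $t3=7^12=11
add $t5, $t5, 2 → $t5=2+2=4
cmp $t5, 14  (cmp 4,14)
blt L1: taken
xor $t3, $t3, 12 → $t3=11^12=7
add $t5, $t5, 2 → $t5=4+2=6
cmp $t5, 14  (cmp 6,14)
blt L1: taken
xor $t3, $t3, 12 → $t3=7^12=11
add $t5, $t5, 2 → $t5=6+2=8
cmp $t5, 14  (cmp 8,14)
blt L1: taken
xor $t3, $t3, 12 → $t3=11^12=7
add $t5, $t5, 2 → $t5=8+2=10
cmp $t5, 14  (cmp 10,14)
blt L1: taken
xor $t3, $t3, 12 → $t3=7^12=11
add $t5, $t5, 2 → $t5=10+2=12
cmp $t5, 14  (cmp 12,14)
blt L1: taken
xor $t3, $t3, 12 → $t3=11^12=7
add $t5, $t5, 2 → $t5=12+2=14
cmp $t5, 14  (cmp 14,14)
blt L1: not taken
and $t3, $t3, 7 → $t3=7&7=7
halt.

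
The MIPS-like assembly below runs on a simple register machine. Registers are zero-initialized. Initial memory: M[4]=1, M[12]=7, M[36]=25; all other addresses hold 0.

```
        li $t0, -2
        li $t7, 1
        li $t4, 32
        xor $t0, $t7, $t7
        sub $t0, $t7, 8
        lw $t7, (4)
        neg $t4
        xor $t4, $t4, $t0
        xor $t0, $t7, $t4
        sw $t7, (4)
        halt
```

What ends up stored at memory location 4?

li $t0, -2 → $t0=-2
li $t7, 1 → $t7=1
li $t4, 32 → $t4=32
xor $t0, $t7, $t7 → $t0=1^1=0
sub $t0, $t7, 8 → $t0=1-8=-7
lw $t7, (4) → $t7=M[4]=1
neg $t4 → $t4=-(32)=-32
xor $t4, $t4, $t0 → $t4=(-32)^(-7)=25
xor $t0, $t7, $t4 → $t0=1^25=24
sw $t7, (4) → M[4]=1
halt.

1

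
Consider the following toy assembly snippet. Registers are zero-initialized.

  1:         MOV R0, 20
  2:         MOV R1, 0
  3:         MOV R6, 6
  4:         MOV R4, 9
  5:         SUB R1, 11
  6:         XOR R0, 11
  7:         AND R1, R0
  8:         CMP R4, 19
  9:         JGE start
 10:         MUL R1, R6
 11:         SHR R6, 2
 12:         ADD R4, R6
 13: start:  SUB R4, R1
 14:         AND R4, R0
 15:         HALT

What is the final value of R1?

R0=20
R1=0
R6=6
R4=9
R1=0-11=-11
R0=20^11=31
R1=(-11)&31=21
CMP R4, 19  (cmp 9,19)
JGE start: not taken
R1=21*6=126
R6=6>>2=1
R4=9+1=10
R4=10-126=-116
R4=(-116)&31=12
halt.

126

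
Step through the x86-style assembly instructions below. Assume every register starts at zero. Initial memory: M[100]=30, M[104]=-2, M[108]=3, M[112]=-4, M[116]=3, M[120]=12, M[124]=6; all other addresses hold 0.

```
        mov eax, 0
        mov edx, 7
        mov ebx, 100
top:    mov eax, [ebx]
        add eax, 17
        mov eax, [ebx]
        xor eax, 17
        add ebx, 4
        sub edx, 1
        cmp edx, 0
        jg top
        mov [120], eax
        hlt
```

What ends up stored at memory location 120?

eax=0
edx=7
ebx=100
eax=M[100]=30
eax=30+17=47
eax=M[100]=30
eax=30^17=15
ebx=100+4=104
edx=7-1=6
cmp edx, 0  (cmp 6,0)
jg top: taken
eax=M[104]=-2
eax=(-2)+17=15
eax=M[104]=-2
eax=(-2)^17=-17
ebx=104+4=108
edx=6-1=5
cmp edx, 0  (cmp 5,0)
jg top: taken
eax=M[108]=3
eax=3+17=20
eax=M[108]=3
eax=3^17=18
ebx=108+4=112
edx=5-1=4
cmp edx, 0  (cmp 4,0)
jg top: taken
eax=M[112]=-4
eax=(-4)+17=13
eax=M[112]=-4
eax=(-4)^17=-19
ebx=112+4=116
edx=4-1=3
cmp edx, 0  (cmp 3,0)
jg top: taken
eax=M[116]=3
eax=3+17=20
eax=M[116]=3
eax=3^17=18
ebx=116+4=120
edx=3-1=2
cmp edx, 0  (cmp 2,0)
jg top: taken
eax=M[120]=12
eax=12+17=29
eax=M[120]=12
eax=12^17=29
ebx=120+4=124
edx=2-1=1
cmp edx, 0  (cmp 1,0)
jg top: taken
eax=M[124]=6
eax=6+17=23
eax=M[124]=6
eax=6^17=23
ebx=124+4=128
edx=1-1=0
cmp edx, 0  (cmp 0,0)
jg top: not taken
mov [120], eax → M[120]=23
halt.

23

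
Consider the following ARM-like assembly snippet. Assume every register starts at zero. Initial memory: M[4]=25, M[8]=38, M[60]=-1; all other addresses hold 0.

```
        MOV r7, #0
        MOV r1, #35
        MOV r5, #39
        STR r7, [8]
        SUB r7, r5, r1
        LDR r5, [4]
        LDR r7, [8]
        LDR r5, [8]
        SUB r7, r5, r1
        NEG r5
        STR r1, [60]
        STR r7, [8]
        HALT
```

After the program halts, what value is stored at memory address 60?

35

after MOV r7, #0: r7=0
after MOV r1, #35: r1=35
after MOV r5, #39: r5=39
STR r7, [8] → M[8]=0
after SUB r7, r5, r1: r7=39-35=4
after LDR r5, [4]: r5=M[4]=25
after LDR r7, [8]: r7=M[8]=0
after LDR r5, [8]: r5=M[8]=0
after SUB r7, r5, r1: r7=0-35=-35
after NEG r5: r5=-(0)=0
STR r1, [60] → M[60]=35
STR r7, [8] → M[8]=-35
halt.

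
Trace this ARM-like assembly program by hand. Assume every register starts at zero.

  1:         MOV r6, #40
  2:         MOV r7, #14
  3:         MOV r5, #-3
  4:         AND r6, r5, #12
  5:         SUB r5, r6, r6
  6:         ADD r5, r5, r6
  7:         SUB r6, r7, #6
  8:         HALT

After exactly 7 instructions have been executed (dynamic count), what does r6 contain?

r6=40
r7=14
r5=-3
r6=(-3)&12=12
r5=12-12=0
r5=0+12=12
r6=14-6=8
After step 7: r6 = 8.

8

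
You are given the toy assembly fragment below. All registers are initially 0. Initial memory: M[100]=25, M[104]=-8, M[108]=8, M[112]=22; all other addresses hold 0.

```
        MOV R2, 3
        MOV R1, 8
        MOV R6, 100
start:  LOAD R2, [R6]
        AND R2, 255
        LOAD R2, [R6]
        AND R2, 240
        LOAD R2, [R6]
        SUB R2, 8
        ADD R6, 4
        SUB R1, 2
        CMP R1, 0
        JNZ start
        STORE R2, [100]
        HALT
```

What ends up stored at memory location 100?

14

MOV R2, 3 → R2=3
MOV R1, 8 → R1=8
MOV R6, 100 → R6=100
LOAD R2, [R6] → R2=M[100]=25
AND R2, 255 → R2=25&255=25
LOAD R2, [R6] → R2=M[100]=25
AND R2, 240 → R2=25&240=16
LOAD R2, [R6] → R2=M[100]=25
SUB R2, 8 → R2=25-8=17
ADD R6, 4 → R6=100+4=104
SUB R1, 2 → R1=8-2=6
CMP R1, 0  (cmp 6,0)
JNZ start: taken
LOAD R2, [R6] → R2=M[104]=-8
AND R2, 255 → R2=(-8)&255=248
LOAD R2, [R6] → R2=M[104]=-8
AND R2, 240 → R2=(-8)&240=240
LOAD R2, [R6] → R2=M[104]=-8
SUB R2, 8 → R2=(-8)-8=-16
ADD R6, 4 → R6=104+4=108
SUB R1, 2 → R1=6-2=4
CMP R1, 0  (cmp 4,0)
JNZ start: taken
LOAD R2, [R6] → R2=M[108]=8
AND R2, 255 → R2=8&255=8
LOAD R2, [R6] → R2=M[108]=8
AND R2, 240 → R2=8&240=0
LOAD R2, [R6] → R2=M[108]=8
SUB R2, 8 → R2=8-8=0
ADD R6, 4 → R6=108+4=112
SUB R1, 2 → R1=4-2=2
CMP R1, 0  (cmp 2,0)
JNZ start: taken
LOAD R2, [R6] → R2=M[112]=22
AND R2, 255 → R2=22&255=22
LOAD R2, [R6] → R2=M[112]=22
AND R2, 240 → R2=22&240=16
LOAD R2, [R6] → R2=M[112]=22
SUB R2, 8 → R2=22-8=14
ADD R6, 4 → R6=112+4=116
SUB R1, 2 → R1=2-2=0
CMP R1, 0  (cmp 0,0)
JNZ start: not taken
STORE R2, [100] → M[100]=14
halt.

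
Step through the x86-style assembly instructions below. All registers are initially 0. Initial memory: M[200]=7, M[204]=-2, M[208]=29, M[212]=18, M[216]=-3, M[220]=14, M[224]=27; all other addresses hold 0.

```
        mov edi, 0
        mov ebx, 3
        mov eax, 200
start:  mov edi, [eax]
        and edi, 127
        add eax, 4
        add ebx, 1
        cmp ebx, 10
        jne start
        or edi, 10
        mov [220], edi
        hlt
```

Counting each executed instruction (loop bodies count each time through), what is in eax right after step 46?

228

after mov edi, 0: edi=0
after mov ebx, 3: ebx=3
after mov eax, 200: eax=200
after mov edi, [eax]: edi=M[200]=7
after and edi, 127: edi=7&127=7
after add eax, 4: eax=200+4=204
after add ebx, 1: ebx=3+1=4
cmp ebx, 10  (cmp 4,10)
jne start: taken
after mov edi, [eax]: edi=M[204]=-2
after and edi, 127: edi=(-2)&127=126
after add eax, 4: eax=204+4=208
after add ebx, 1: ebx=4+1=5
cmp ebx, 10  (cmp 5,10)
jne start: taken
after mov edi, [eax]: edi=M[208]=29
after and edi, 127: edi=29&127=29
after add eax, 4: eax=208+4=212
after add ebx, 1: ebx=5+1=6
cmp ebx, 10  (cmp 6,10)
jne start: taken
after mov edi, [eax]: edi=M[212]=18
after and edi, 127: edi=18&127=18
after add eax, 4: eax=212+4=216
after add ebx, 1: ebx=6+1=7
cmp ebx, 10  (cmp 7,10)
jne start: taken
after mov edi, [eax]: edi=M[216]=-3
after and edi, 127: edi=(-3)&127=125
after add eax, 4: eax=216+4=220
after add ebx, 1: ebx=7+1=8
cmp ebx, 10  (cmp 8,10)
jne start: taken
after mov edi, [eax]: edi=M[220]=14
after and edi, 127: edi=14&127=14
after add eax, 4: eax=220+4=224
after add ebx, 1: ebx=8+1=9
cmp ebx, 10  (cmp 9,10)
jne start: taken
after mov edi, [eax]: edi=M[224]=27
after and edi, 127: edi=27&127=27
after add eax, 4: eax=224+4=228
after add ebx, 1: ebx=9+1=10
cmp ebx, 10  (cmp 10,10)
jne start: not taken
after or edi, 10: edi=27|10=27
After step 46: eax = 228.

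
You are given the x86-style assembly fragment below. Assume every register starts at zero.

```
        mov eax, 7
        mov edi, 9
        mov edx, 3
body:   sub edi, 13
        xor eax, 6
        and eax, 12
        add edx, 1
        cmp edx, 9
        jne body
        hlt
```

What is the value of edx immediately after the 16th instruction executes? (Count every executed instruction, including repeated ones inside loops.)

eax=7
edi=9
edx=3
edi=9-13=-4
eax=7^6=1
eax=1&12=0
edx=3+1=4
cmp edx, 9  (cmp 4,9)
jne body: taken
edi=(-4)-13=-17
eax=0^6=6
eax=6&12=4
edx=4+1=5
cmp edx, 9  (cmp 5,9)
jne body: taken
edi=(-17)-13=-30
After step 16: edx = 5.

5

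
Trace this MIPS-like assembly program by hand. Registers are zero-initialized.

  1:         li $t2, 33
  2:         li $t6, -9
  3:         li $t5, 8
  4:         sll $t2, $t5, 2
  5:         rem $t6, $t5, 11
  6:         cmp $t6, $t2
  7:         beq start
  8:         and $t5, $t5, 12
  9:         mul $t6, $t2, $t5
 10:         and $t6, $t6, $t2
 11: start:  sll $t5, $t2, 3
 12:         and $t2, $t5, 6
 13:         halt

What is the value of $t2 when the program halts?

after li $t2, 33: $t2=33
after li $t6, -9: $t6=-9
after li $t5, 8: $t5=8
after sll $t2, $t5, 2: $t2=8<<2=32
after rem $t6, $t5, 11: $t6=8%11=8
cmp $t6, $t2  (cmp 8,32)
beq start: not taken
after and $t5, $t5, 12: $t5=8&12=8
after mul $t6, $t2, $t5: $t6=32*8=256
after and $t6, $t6, $t2: $t6=256&32=0
after sll $t5, $t2, 3: $t5=32<<3=256
after and $t2, $t5, 6: $t2=256&6=0
halt.

0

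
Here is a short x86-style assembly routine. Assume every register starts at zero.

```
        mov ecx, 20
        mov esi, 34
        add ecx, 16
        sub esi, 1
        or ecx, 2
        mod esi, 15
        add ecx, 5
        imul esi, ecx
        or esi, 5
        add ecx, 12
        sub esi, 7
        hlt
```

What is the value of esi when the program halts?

126

ecx=20
esi=34
ecx=20+16=36
esi=34-1=33
ecx=36|2=38
esi=33%15=3
ecx=38+5=43
esi=3*43=129
esi=129|5=133
ecx=43+12=55
esi=133-7=126
halt.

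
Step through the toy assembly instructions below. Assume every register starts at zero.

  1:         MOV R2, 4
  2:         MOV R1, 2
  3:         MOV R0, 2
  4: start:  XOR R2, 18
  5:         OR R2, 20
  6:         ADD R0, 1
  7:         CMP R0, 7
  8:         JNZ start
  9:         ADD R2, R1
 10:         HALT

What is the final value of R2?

24

after MOV R2, 4: R2=4
after MOV R1, 2: R1=2
after MOV R0, 2: R0=2
after XOR R2, 18: R2=4^18=22
after OR R2, 20: R2=22|20=22
after ADD R0, 1: R0=2+1=3
CMP R0, 7  (cmp 3,7)
JNZ start: taken
after XOR R2, 18: R2=22^18=4
after OR R2, 20: R2=4|20=20
after ADD R0, 1: R0=3+1=4
CMP R0, 7  (cmp 4,7)
JNZ start: taken
after XOR R2, 18: R2=20^18=6
after OR R2, 20: R2=6|20=22
after ADD R0, 1: R0=4+1=5
CMP R0, 7  (cmp 5,7)
JNZ start: taken
after XOR R2, 18: R2=22^18=4
after OR R2, 20: R2=4|20=20
after ADD R0, 1: R0=5+1=6
CMP R0, 7  (cmp 6,7)
JNZ start: taken
after XOR R2, 18: R2=20^18=6
after OR R2, 20: R2=6|20=22
after ADD R0, 1: R0=6+1=7
CMP R0, 7  (cmp 7,7)
JNZ start: not taken
after ADD R2, R1: R2=22+2=24
halt.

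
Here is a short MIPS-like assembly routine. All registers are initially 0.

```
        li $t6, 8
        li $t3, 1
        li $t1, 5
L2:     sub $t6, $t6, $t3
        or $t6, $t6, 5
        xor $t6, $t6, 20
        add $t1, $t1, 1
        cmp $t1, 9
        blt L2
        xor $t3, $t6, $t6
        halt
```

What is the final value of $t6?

3

after li $t6, 8: $t6=8
after li $t3, 1: $t3=1
after li $t1, 5: $t1=5
after sub $t6, $t6, $t3: $t6=8-1=7
after or $t6, $t6, 5: $t6=7|5=7
after xor $t6, $t6, 20: $t6=7^20=19
after add $t1, $t1, 1: $t1=5+1=6
cmp $t1, 9  (cmp 6,9)
blt L2: taken
after sub $t6, $t6, $t3: $t6=19-1=18
after or $t6, $t6, 5: $t6=18|5=23
after xor $t6, $t6, 20: $t6=23^20=3
after add $t1, $t1, 1: $t1=6+1=7
cmp $t1, 9  (cmp 7,9)
blt L2: taken
after sub $t6, $t6, $t3: $t6=3-1=2
after or $t6, $t6, 5: $t6=2|5=7
after xor $t6, $t6, 20: $t6=7^20=19
after add $t1, $t1, 1: $t1=7+1=8
cmp $t1, 9  (cmp 8,9)
blt L2: taken
after sub $t6, $t6, $t3: $t6=19-1=18
after or $t6, $t6, 5: $t6=18|5=23
after xor $t6, $t6, 20: $t6=23^20=3
after add $t1, $t1, 1: $t1=8+1=9
cmp $t1, 9  (cmp 9,9)
blt L2: not taken
after xor $t3, $t6, $t6: $t3=3^3=0
halt.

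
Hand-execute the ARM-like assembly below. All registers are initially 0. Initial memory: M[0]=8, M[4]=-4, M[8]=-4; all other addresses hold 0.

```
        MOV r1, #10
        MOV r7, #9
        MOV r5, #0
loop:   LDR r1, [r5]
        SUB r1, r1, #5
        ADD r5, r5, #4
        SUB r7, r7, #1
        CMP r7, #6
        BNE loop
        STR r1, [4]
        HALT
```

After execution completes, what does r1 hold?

-9

MOV r1, #10 → r1=10
MOV r7, #9 → r7=9
MOV r5, #0 → r5=0
LDR r1, [r5] → r1=M[0]=8
SUB r1, r1, #5 → r1=8-5=3
ADD r5, r5, #4 → r5=0+4=4
SUB r7, r7, #1 → r7=9-1=8
CMP r7, #6  (cmp 8,6)
BNE loop: taken
LDR r1, [r5] → r1=M[4]=-4
SUB r1, r1, #5 → r1=(-4)-5=-9
ADD r5, r5, #4 → r5=4+4=8
SUB r7, r7, #1 → r7=8-1=7
CMP r7, #6  (cmp 7,6)
BNE loop: taken
LDR r1, [r5] → r1=M[8]=-4
SUB r1, r1, #5 → r1=(-4)-5=-9
ADD r5, r5, #4 → r5=8+4=12
SUB r7, r7, #1 → r7=7-1=6
CMP r7, #6  (cmp 6,6)
BNE loop: not taken
STR r1, [4] → M[4]=-9
halt.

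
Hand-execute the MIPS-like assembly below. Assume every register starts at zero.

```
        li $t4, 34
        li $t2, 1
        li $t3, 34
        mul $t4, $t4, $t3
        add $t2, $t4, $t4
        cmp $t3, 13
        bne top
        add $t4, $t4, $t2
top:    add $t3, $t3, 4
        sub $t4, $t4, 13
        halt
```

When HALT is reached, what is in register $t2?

2312

after li $t4, 34: $t4=34
after li $t2, 1: $t2=1
after li $t3, 34: $t3=34
after mul $t4, $t4, $t3: $t4=34*34=1156
after add $t2, $t4, $t4: $t2=1156+1156=2312
cmp $t3, 13  (cmp 34,13)
bne top: taken
after add $t3, $t3, 4: $t3=34+4=38
after sub $t4, $t4, 13: $t4=1156-13=1143
halt.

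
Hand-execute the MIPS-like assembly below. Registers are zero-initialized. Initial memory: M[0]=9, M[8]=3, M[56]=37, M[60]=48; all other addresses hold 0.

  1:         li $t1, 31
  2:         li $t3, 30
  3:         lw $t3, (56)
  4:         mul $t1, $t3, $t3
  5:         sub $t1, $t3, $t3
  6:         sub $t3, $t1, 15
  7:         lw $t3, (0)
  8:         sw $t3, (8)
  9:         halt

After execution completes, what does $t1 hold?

li $t1, 31 → $t1=31
li $t3, 30 → $t3=30
lw $t3, (56) → $t3=M[56]=37
mul $t1, $t3, $t3 → $t1=37*37=1369
sub $t1, $t3, $t3 → $t1=37-37=0
sub $t3, $t1, 15 → $t3=0-15=-15
lw $t3, (0) → $t3=M[0]=9
sw $t3, (8) → M[8]=9
halt.

0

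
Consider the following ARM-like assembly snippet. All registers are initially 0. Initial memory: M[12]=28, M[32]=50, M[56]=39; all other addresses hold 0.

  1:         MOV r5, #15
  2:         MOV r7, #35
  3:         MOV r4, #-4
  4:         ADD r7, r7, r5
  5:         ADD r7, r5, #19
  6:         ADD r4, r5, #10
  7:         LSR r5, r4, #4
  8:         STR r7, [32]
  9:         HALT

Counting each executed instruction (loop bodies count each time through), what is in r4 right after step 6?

25

after MOV r5, #15: r5=15
after MOV r7, #35: r7=35
after MOV r4, #-4: r4=-4
after ADD r7, r7, r5: r7=35+15=50
after ADD r7, r5, #19: r7=15+19=34
after ADD r4, r5, #10: r4=15+10=25
After step 6: r4 = 25.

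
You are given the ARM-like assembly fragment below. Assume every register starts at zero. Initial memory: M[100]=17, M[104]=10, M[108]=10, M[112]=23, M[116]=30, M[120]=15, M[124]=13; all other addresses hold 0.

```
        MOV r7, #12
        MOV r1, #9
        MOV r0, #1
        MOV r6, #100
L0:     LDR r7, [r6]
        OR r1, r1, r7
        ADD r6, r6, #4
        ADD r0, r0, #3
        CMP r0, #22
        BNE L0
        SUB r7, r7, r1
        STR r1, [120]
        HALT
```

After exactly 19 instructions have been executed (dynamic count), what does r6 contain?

112

MOV r7, #12 → r7=12
MOV r1, #9 → r1=9
MOV r0, #1 → r0=1
MOV r6, #100 → r6=100
LDR r7, [r6] → r7=M[100]=17
OR r1, r1, r7 → r1=9|17=25
ADD r6, r6, #4 → r6=100+4=104
ADD r0, r0, #3 → r0=1+3=4
CMP r0, #22  (cmp 4,22)
BNE L0: taken
LDR r7, [r6] → r7=M[104]=10
OR r1, r1, r7 → r1=25|10=27
ADD r6, r6, #4 → r6=104+4=108
ADD r0, r0, #3 → r0=4+3=7
CMP r0, #22  (cmp 7,22)
BNE L0: taken
LDR r7, [r6] → r7=M[108]=10
OR r1, r1, r7 → r1=27|10=27
ADD r6, r6, #4 → r6=108+4=112
After step 19: r6 = 112.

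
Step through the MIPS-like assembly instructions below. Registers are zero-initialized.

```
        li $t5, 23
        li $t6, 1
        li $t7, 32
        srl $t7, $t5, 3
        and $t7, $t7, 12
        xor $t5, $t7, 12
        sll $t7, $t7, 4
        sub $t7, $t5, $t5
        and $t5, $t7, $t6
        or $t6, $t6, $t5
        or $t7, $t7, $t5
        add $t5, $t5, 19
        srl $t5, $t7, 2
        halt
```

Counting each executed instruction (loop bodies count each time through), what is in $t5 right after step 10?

0

after li $t5, 23: $t5=23
after li $t6, 1: $t6=1
after li $t7, 32: $t7=32
after srl $t7, $t5, 3: $t7=23>>3=2
after and $t7, $t7, 12: $t7=2&12=0
after xor $t5, $t7, 12: $t5=0^12=12
after sll $t7, $t7, 4: $t7=0<<4=0
after sub $t7, $t5, $t5: $t7=12-12=0
after and $t5, $t7, $t6: $t5=0&1=0
after or $t6, $t6, $t5: $t6=1|0=1
After step 10: $t5 = 0.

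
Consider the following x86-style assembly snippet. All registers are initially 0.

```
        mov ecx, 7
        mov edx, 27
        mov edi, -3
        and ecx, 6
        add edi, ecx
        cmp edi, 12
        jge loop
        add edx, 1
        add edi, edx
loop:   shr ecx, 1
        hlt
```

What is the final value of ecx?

after mov ecx, 7: ecx=7
after mov edx, 27: edx=27
after mov edi, -3: edi=-3
after and ecx, 6: ecx=7&6=6
after add edi, ecx: edi=(-3)+6=3
cmp edi, 12  (cmp 3,12)
jge loop: not taken
after add edx, 1: edx=27+1=28
after add edi, edx: edi=3+28=31
after shr ecx, 1: ecx=6>>1=3
halt.

3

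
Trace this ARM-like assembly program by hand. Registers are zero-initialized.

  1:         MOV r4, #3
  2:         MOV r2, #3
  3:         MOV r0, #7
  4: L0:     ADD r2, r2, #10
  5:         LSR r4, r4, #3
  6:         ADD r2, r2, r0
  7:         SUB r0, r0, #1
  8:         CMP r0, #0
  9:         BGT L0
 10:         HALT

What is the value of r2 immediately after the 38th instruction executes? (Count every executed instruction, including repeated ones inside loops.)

90

r4=3
r2=3
r0=7
r2=3+10=13
r4=3>>3=0
r2=13+7=20
r0=7-1=6
CMP r0, #0  (cmp 6,0)
BGT L0: taken
r2=20+10=30
r4=0>>3=0
r2=30+6=36
r0=6-1=5
CMP r0, #0  (cmp 5,0)
BGT L0: taken
r2=36+10=46
r4=0>>3=0
r2=46+5=51
r0=5-1=4
CMP r0, #0  (cmp 4,0)
BGT L0: taken
r2=51+10=61
r4=0>>3=0
r2=61+4=65
r0=4-1=3
CMP r0, #0  (cmp 3,0)
BGT L0: taken
r2=65+10=75
r4=0>>3=0
r2=75+3=78
r0=3-1=2
CMP r0, #0  (cmp 2,0)
BGT L0: taken
r2=78+10=88
r4=0>>3=0
r2=88+2=90
r0=2-1=1
CMP r0, #0  (cmp 1,0)
After step 38: r2 = 90.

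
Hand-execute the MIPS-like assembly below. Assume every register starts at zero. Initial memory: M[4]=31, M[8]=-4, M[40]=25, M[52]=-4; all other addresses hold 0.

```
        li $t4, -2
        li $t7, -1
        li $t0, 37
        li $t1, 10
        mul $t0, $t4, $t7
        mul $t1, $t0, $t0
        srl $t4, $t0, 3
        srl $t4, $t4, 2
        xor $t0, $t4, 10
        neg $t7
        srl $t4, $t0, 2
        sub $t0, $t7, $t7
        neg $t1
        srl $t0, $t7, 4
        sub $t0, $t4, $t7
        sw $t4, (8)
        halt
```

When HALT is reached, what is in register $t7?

li $t4, -2 → $t4=-2
li $t7, -1 → $t7=-1
li $t0, 37 → $t0=37
li $t1, 10 → $t1=10
mul $t0, $t4, $t7 → $t0=(-2)*(-1)=2
mul $t1, $t0, $t0 → $t1=2*2=4
srl $t4, $t0, 3 → $t4=2>>3=0
srl $t4, $t4, 2 → $t4=0>>2=0
xor $t0, $t4, 10 → $t0=0^10=10
neg $t7 → $t7=-(-1)=1
srl $t4, $t0, 2 → $t4=10>>2=2
sub $t0, $t7, $t7 → $t0=1-1=0
neg $t1 → $t1=-(4)=-4
srl $t0, $t7, 4 → $t0=1>>4=0
sub $t0, $t4, $t7 → $t0=2-1=1
sw $t4, (8) → M[8]=2
halt.

1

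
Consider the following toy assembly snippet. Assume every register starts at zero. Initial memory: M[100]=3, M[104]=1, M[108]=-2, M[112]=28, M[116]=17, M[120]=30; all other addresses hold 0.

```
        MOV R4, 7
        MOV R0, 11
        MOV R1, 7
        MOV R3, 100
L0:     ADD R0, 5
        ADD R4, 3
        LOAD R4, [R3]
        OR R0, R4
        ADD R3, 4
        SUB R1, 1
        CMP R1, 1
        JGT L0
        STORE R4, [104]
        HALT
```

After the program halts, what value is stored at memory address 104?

after MOV R4, 7: R4=7
after MOV R0, 11: R0=11
after MOV R1, 7: R1=7
after MOV R3, 100: R3=100
after ADD R0, 5: R0=11+5=16
after ADD R4, 3: R4=7+3=10
after LOAD R4, [R3]: R4=M[100]=3
after OR R0, R4: R0=16|3=19
after ADD R3, 4: R3=100+4=104
after SUB R1, 1: R1=7-1=6
CMP R1, 1  (cmp 6,1)
JGT L0: taken
after ADD R0, 5: R0=19+5=24
after ADD R4, 3: R4=3+3=6
after LOAD R4, [R3]: R4=M[104]=1
after OR R0, R4: R0=24|1=25
after ADD R3, 4: R3=104+4=108
after SUB R1, 1: R1=6-1=5
CMP R1, 1  (cmp 5,1)
JGT L0: taken
after ADD R0, 5: R0=25+5=30
after ADD R4, 3: R4=1+3=4
after LOAD R4, [R3]: R4=M[108]=-2
after OR R0, R4: R0=30|(-2)=-2
after ADD R3, 4: R3=108+4=112
after SUB R1, 1: R1=5-1=4
CMP R1, 1  (cmp 4,1)
JGT L0: taken
after ADD R0, 5: R0=(-2)+5=3
after ADD R4, 3: R4=(-2)+3=1
after LOAD R4, [R3]: R4=M[112]=28
after OR R0, R4: R0=3|28=31
after ADD R3, 4: R3=112+4=116
after SUB R1, 1: R1=4-1=3
CMP R1, 1  (cmp 3,1)
JGT L0: taken
after ADD R0, 5: R0=31+5=36
after ADD R4, 3: R4=28+3=31
after LOAD R4, [R3]: R4=M[116]=17
after OR R0, R4: R0=36|17=53
after ADD R3, 4: R3=116+4=120
after SUB R1, 1: R1=3-1=2
CMP R1, 1  (cmp 2,1)
JGT L0: taken
after ADD R0, 5: R0=53+5=58
after ADD R4, 3: R4=17+3=20
after LOAD R4, [R3]: R4=M[120]=30
after OR R0, R4: R0=58|30=62
after ADD R3, 4: R3=120+4=124
after SUB R1, 1: R1=2-1=1
CMP R1, 1  (cmp 1,1)
JGT L0: not taken
STORE R4, [104] → M[104]=30
halt.

30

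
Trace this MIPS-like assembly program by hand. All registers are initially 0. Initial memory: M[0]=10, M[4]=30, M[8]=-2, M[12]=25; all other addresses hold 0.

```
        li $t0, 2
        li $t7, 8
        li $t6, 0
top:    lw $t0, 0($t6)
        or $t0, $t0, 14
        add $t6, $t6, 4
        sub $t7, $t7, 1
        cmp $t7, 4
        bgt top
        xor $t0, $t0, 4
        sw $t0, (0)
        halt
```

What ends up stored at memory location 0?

27

li $t0, 2 → $t0=2
li $t7, 8 → $t7=8
li $t6, 0 → $t6=0
lw $t0, 0($t6) → $t0=M[0]=10
or $t0, $t0, 14 → $t0=10|14=14
add $t6, $t6, 4 → $t6=0+4=4
sub $t7, $t7, 1 → $t7=8-1=7
cmp $t7, 4  (cmp 7,4)
bgt top: taken
lw $t0, 0($t6) → $t0=M[4]=30
or $t0, $t0, 14 → $t0=30|14=30
add $t6, $t6, 4 → $t6=4+4=8
sub $t7, $t7, 1 → $t7=7-1=6
cmp $t7, 4  (cmp 6,4)
bgt top: taken
lw $t0, 0($t6) → $t0=M[8]=-2
or $t0, $t0, 14 → $t0=(-2)|14=-2
add $t6, $t6, 4 → $t6=8+4=12
sub $t7, $t7, 1 → $t7=6-1=5
cmp $t7, 4  (cmp 5,4)
bgt top: taken
lw $t0, 0($t6) → $t0=M[12]=25
or $t0, $t0, 14 → $t0=25|14=31
add $t6, $t6, 4 → $t6=12+4=16
sub $t7, $t7, 1 → $t7=5-1=4
cmp $t7, 4  (cmp 4,4)
bgt top: not taken
xor $t0, $t0, 4 → $t0=31^4=27
sw $t0, (0) → M[0]=27
halt.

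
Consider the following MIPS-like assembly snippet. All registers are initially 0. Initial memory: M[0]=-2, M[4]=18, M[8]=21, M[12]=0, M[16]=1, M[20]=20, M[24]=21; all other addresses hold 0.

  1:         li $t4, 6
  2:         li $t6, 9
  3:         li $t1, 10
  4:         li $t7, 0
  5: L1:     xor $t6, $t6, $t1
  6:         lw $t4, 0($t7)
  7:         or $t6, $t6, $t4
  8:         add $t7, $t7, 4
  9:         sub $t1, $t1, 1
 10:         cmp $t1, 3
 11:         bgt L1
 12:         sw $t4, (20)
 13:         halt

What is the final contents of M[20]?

21

li $t4, 6 → $t4=6
li $t6, 9 → $t6=9
li $t1, 10 → $t1=10
li $t7, 0 → $t7=0
xor $t6, $t6, $t1 → $t6=9^10=3
lw $t4, 0($t7) → $t4=M[0]=-2
or $t6, $t6, $t4 → $t6=3|(-2)=-1
add $t7, $t7, 4 → $t7=0+4=4
sub $t1, $t1, 1 → $t1=10-1=9
cmp $t1, 3  (cmp 9,3)
bgt L1: taken
xor $t6, $t6, $t1 → $t6=(-1)^9=-10
lw $t4, 0($t7) → $t4=M[4]=18
or $t6, $t6, $t4 → $t6=(-10)|18=-10
add $t7, $t7, 4 → $t7=4+4=8
sub $t1, $t1, 1 → $t1=9-1=8
cmp $t1, 3  (cmp 8,3)
bgt L1: taken
xor $t6, $t6, $t1 → $t6=(-10)^8=-2
lw $t4, 0($t7) → $t4=M[8]=21
or $t6, $t6, $t4 → $t6=(-2)|21=-1
add $t7, $t7, 4 → $t7=8+4=12
sub $t1, $t1, 1 → $t1=8-1=7
cmp $t1, 3  (cmp 7,3)
bgt L1: taken
xor $t6, $t6, $t1 → $t6=(-1)^7=-8
lw $t4, 0($t7) → $t4=M[12]=0
or $t6, $t6, $t4 → $t6=(-8)|0=-8
add $t7, $t7, 4 → $t7=12+4=16
sub $t1, $t1, 1 → $t1=7-1=6
cmp $t1, 3  (cmp 6,3)
bgt L1: taken
xor $t6, $t6, $t1 → $t6=(-8)^6=-2
lw $t4, 0($t7) → $t4=M[16]=1
or $t6, $t6, $t4 → $t6=(-2)|1=-1
add $t7, $t7, 4 → $t7=16+4=20
sub $t1, $t1, 1 → $t1=6-1=5
cmp $t1, 3  (cmp 5,3)
bgt L1: taken
xor $t6, $t6, $t1 → $t6=(-1)^5=-6
lw $t4, 0($t7) → $t4=M[20]=20
or $t6, $t6, $t4 → $t6=(-6)|20=-2
add $t7, $t7, 4 → $t7=20+4=24
sub $t1, $t1, 1 → $t1=5-1=4
cmp $t1, 3  (cmp 4,3)
bgt L1: taken
xor $t6, $t6, $t1 → $t6=(-2)^4=-6
lw $t4, 0($t7) → $t4=M[24]=21
or $t6, $t6, $t4 → $t6=(-6)|21=-1
add $t7, $t7, 4 → $t7=24+4=28
sub $t1, $t1, 1 → $t1=4-1=3
cmp $t1, 3  (cmp 3,3)
bgt L1: not taken
sw $t4, (20) → M[20]=21
halt.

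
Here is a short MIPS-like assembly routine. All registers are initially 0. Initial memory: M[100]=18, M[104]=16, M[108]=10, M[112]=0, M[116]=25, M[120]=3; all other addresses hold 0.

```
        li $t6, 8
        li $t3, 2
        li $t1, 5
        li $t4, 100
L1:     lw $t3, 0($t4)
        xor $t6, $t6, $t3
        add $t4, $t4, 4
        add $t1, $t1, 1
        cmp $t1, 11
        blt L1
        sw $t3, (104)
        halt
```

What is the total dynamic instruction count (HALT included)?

42

$t6=8
$t3=2
$t1=5
$t4=100
$t3=M[100]=18
$t6=8^18=26
$t4=100+4=104
$t1=5+1=6
cmp $t1, 11  (cmp 6,11)
blt L1: taken
$t3=M[104]=16
$t6=26^16=10
$t4=104+4=108
$t1=6+1=7
cmp $t1, 11  (cmp 7,11)
blt L1: taken
$t3=M[108]=10
$t6=10^10=0
$t4=108+4=112
$t1=7+1=8
cmp $t1, 11  (cmp 8,11)
blt L1: taken
$t3=M[112]=0
$t6=0^0=0
$t4=112+4=116
$t1=8+1=9
cmp $t1, 11  (cmp 9,11)
blt L1: taken
$t3=M[116]=25
$t6=0^25=25
$t4=116+4=120
$t1=9+1=10
cmp $t1, 11  (cmp 10,11)
blt L1: taken
$t3=M[120]=3
$t6=25^3=26
$t4=120+4=124
$t1=10+1=11
cmp $t1, 11  (cmp 11,11)
blt L1: not taken
sw $t3, (104) → M[104]=3
halt.
Total executed instructions: 42.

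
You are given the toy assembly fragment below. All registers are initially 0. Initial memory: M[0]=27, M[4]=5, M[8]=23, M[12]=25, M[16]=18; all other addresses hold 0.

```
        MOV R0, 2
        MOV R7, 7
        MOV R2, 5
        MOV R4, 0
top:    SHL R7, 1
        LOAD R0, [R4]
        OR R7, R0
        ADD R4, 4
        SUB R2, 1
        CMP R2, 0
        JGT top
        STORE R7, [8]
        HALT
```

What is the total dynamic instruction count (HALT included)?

41

MOV R0, 2 → R0=2
MOV R7, 7 → R7=7
MOV R2, 5 → R2=5
MOV R4, 0 → R4=0
SHL R7, 1 → R7=7<<1=14
LOAD R0, [R4] → R0=M[0]=27
OR R7, R0 → R7=14|27=31
ADD R4, 4 → R4=0+4=4
SUB R2, 1 → R2=5-1=4
CMP R2, 0  (cmp 4,0)
JGT top: taken
SHL R7, 1 → R7=31<<1=62
LOAD R0, [R4] → R0=M[4]=5
OR R7, R0 → R7=62|5=63
ADD R4, 4 → R4=4+4=8
SUB R2, 1 → R2=4-1=3
CMP R2, 0  (cmp 3,0)
JGT top: taken
SHL R7, 1 → R7=63<<1=126
LOAD R0, [R4] → R0=M[8]=23
OR R7, R0 → R7=126|23=127
ADD R4, 4 → R4=8+4=12
SUB R2, 1 → R2=3-1=2
CMP R2, 0  (cmp 2,0)
JGT top: taken
SHL R7, 1 → R7=127<<1=254
LOAD R0, [R4] → R0=M[12]=25
OR R7, R0 → R7=254|25=255
ADD R4, 4 → R4=12+4=16
SUB R2, 1 → R2=2-1=1
CMP R2, 0  (cmp 1,0)
JGT top: taken
SHL R7, 1 → R7=255<<1=510
LOAD R0, [R4] → R0=M[16]=18
OR R7, R0 → R7=510|18=510
ADD R4, 4 → R4=16+4=20
SUB R2, 1 → R2=1-1=0
CMP R2, 0  (cmp 0,0)
JGT top: not taken
STORE R7, [8] → M[8]=510
halt.
Total executed instructions: 41.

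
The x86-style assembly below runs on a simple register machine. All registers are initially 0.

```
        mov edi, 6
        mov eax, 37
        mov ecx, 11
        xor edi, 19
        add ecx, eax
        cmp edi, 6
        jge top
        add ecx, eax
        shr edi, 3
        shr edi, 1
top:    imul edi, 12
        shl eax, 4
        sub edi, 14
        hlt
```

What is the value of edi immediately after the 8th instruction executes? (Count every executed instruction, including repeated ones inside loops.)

252

edi=6
eax=37
ecx=11
edi=6^19=21
ecx=11+37=48
cmp edi, 6  (cmp 21,6)
jge top: taken
edi=21*12=252
After step 8: edi = 252.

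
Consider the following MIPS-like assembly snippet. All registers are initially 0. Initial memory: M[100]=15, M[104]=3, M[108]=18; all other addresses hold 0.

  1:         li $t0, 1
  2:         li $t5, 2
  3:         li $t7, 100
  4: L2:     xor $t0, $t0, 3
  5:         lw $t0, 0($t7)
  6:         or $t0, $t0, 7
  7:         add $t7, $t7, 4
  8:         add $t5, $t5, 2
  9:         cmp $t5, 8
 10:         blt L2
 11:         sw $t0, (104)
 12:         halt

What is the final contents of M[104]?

23

after li $t0, 1: $t0=1
after li $t5, 2: $t5=2
after li $t7, 100: $t7=100
after xor $t0, $t0, 3: $t0=1^3=2
after lw $t0, 0($t7): $t0=M[100]=15
after or $t0, $t0, 7: $t0=15|7=15
after add $t7, $t7, 4: $t7=100+4=104
after add $t5, $t5, 2: $t5=2+2=4
cmp $t5, 8  (cmp 4,8)
blt L2: taken
after xor $t0, $t0, 3: $t0=15^3=12
after lw $t0, 0($t7): $t0=M[104]=3
after or $t0, $t0, 7: $t0=3|7=7
after add $t7, $t7, 4: $t7=104+4=108
after add $t5, $t5, 2: $t5=4+2=6
cmp $t5, 8  (cmp 6,8)
blt L2: taken
after xor $t0, $t0, 3: $t0=7^3=4
after lw $t0, 0($t7): $t0=M[108]=18
after or $t0, $t0, 7: $t0=18|7=23
after add $t7, $t7, 4: $t7=108+4=112
after add $t5, $t5, 2: $t5=6+2=8
cmp $t5, 8  (cmp 8,8)
blt L2: not taken
sw $t0, (104) → M[104]=23
halt.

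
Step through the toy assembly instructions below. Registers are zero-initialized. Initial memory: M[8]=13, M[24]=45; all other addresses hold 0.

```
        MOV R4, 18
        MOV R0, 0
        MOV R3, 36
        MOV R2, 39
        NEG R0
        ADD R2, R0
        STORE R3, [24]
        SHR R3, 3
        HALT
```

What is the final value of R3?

4

MOV R4, 18 → R4=18
MOV R0, 0 → R0=0
MOV R3, 36 → R3=36
MOV R2, 39 → R2=39
NEG R0 → R0=-(0)=0
ADD R2, R0 → R2=39+0=39
STORE R3, [24] → M[24]=36
SHR R3, 3 → R3=36>>3=4
halt.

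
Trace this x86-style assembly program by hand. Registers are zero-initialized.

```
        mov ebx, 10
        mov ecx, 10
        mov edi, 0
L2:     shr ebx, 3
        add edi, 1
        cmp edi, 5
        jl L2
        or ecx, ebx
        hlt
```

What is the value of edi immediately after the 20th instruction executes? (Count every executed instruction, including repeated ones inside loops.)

4

ebx=10
ecx=10
edi=0
ebx=10>>3=1
edi=0+1=1
cmp edi, 5  (cmp 1,5)
jl L2: taken
ebx=1>>3=0
edi=1+1=2
cmp edi, 5  (cmp 2,5)
jl L2: taken
ebx=0>>3=0
edi=2+1=3
cmp edi, 5  (cmp 3,5)
jl L2: taken
ebx=0>>3=0
edi=3+1=4
cmp edi, 5  (cmp 4,5)
jl L2: taken
ebx=0>>3=0
After step 20: edi = 4.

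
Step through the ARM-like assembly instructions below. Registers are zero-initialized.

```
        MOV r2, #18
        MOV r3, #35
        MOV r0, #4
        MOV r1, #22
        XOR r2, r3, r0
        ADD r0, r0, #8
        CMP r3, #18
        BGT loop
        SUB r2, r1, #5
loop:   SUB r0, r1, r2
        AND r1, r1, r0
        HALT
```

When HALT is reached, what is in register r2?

39

MOV r2, #18 → r2=18
MOV r3, #35 → r3=35
MOV r0, #4 → r0=4
MOV r1, #22 → r1=22
XOR r2, r3, r0 → r2=35^4=39
ADD r0, r0, #8 → r0=4+8=12
CMP r3, #18  (cmp 35,18)
BGT loop: taken
SUB r0, r1, r2 → r0=22-39=-17
AND r1, r1, r0 → r1=22&(-17)=6
halt.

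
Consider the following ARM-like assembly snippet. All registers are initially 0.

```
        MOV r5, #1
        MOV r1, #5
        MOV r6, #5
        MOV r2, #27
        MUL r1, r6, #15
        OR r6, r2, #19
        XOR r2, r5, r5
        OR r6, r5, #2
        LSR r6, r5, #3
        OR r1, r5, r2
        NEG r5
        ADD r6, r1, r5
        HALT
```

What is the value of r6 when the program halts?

0

r5=1
r1=5
r6=5
r2=27
r1=5*15=75
r6=27|19=27
r2=1^1=0
r6=1|2=3
r6=1>>3=0
r1=1|0=1
r5=-(1)=-1
r6=1+(-1)=0
halt.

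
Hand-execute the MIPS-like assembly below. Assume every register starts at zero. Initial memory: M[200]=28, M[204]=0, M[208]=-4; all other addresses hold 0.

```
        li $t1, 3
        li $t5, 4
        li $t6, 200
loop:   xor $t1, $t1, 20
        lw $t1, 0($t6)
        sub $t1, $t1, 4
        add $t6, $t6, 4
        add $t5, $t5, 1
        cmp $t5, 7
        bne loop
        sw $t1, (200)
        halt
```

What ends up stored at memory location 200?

after li $t1, 3: $t1=3
after li $t5, 4: $t5=4
after li $t6, 200: $t6=200
after xor $t1, $t1, 20: $t1=3^20=23
after lw $t1, 0($t6): $t1=M[200]=28
after sub $t1, $t1, 4: $t1=28-4=24
after add $t6, $t6, 4: $t6=200+4=204
after add $t5, $t5, 1: $t5=4+1=5
cmp $t5, 7  (cmp 5,7)
bne loop: taken
after xor $t1, $t1, 20: $t1=24^20=12
after lw $t1, 0($t6): $t1=M[204]=0
after sub $t1, $t1, 4: $t1=0-4=-4
after add $t6, $t6, 4: $t6=204+4=208
after add $t5, $t5, 1: $t5=5+1=6
cmp $t5, 7  (cmp 6,7)
bne loop: taken
after xor $t1, $t1, 20: $t1=(-4)^20=-24
after lw $t1, 0($t6): $t1=M[208]=-4
after sub $t1, $t1, 4: $t1=(-4)-4=-8
after add $t6, $t6, 4: $t6=208+4=212
after add $t5, $t5, 1: $t5=6+1=7
cmp $t5, 7  (cmp 7,7)
bne loop: not taken
sw $t1, (200) → M[200]=-8
halt.

-8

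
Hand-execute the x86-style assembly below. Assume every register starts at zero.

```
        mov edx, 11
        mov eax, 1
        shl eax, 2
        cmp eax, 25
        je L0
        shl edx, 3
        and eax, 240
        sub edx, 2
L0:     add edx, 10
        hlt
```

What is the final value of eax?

mov edx, 11 → edx=11
mov eax, 1 → eax=1
shl eax, 2 → eax=1<<2=4
cmp eax, 25  (cmp 4,25)
je L0: not taken
shl edx, 3 → edx=11<<3=88
and eax, 240 → eax=4&240=0
sub edx, 2 → edx=88-2=86
add edx, 10 → edx=86+10=96
halt.

0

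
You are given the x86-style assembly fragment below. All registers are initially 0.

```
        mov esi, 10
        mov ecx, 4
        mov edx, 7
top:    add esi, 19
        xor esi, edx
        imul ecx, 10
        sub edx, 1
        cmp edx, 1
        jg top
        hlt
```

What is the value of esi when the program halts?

after mov esi, 10: esi=10
after mov ecx, 4: ecx=4
after mov edx, 7: edx=7
after add esi, 19: esi=10+19=29
after xor esi, edx: esi=29^7=26
after imul ecx, 10: ecx=4*10=40
after sub edx, 1: edx=7-1=6
cmp edx, 1  (cmp 6,1)
jg top: taken
after add esi, 19: esi=26+19=45
after xor esi, edx: esi=45^6=43
after imul ecx, 10: ecx=40*10=400
after sub edx, 1: edx=6-1=5
cmp edx, 1  (cmp 5,1)
jg top: taken
after add esi, 19: esi=43+19=62
after xor esi, edx: esi=62^5=59
after imul ecx, 10: ecx=400*10=4000
after sub edx, 1: edx=5-1=4
cmp edx, 1  (cmp 4,1)
jg top: taken
after add esi, 19: esi=59+19=78
after xor esi, edx: esi=78^4=74
after imul ecx, 10: ecx=4000*10=40000
after sub edx, 1: edx=4-1=3
cmp edx, 1  (cmp 3,1)
jg top: taken
after add esi, 19: esi=74+19=93
after xor esi, edx: esi=93^3=94
after imul ecx, 10: ecx=40000*10=400000
after sub edx, 1: edx=3-1=2
cmp edx, 1  (cmp 2,1)
jg top: taken
after add esi, 19: esi=94+19=113
after xor esi, edx: esi=113^2=115
after imul ecx, 10: ecx=400000*10=4000000
after sub edx, 1: edx=2-1=1
cmp edx, 1  (cmp 1,1)
jg top: not taken
halt.

115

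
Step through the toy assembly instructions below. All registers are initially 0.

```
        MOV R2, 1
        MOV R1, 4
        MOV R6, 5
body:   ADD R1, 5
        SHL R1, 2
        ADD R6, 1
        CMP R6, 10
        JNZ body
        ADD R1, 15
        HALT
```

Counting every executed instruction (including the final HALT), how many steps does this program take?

30

MOV R2, 1 → R2=1
MOV R1, 4 → R1=4
MOV R6, 5 → R6=5
ADD R1, 5 → R1=4+5=9
SHL R1, 2 → R1=9<<2=36
ADD R6, 1 → R6=5+1=6
CMP R6, 10  (cmp 6,10)
JNZ body: taken
ADD R1, 5 → R1=36+5=41
SHL R1, 2 → R1=41<<2=164
ADD R6, 1 → R6=6+1=7
CMP R6, 10  (cmp 7,10)
JNZ body: taken
ADD R1, 5 → R1=164+5=169
SHL R1, 2 → R1=169<<2=676
ADD R6, 1 → R6=7+1=8
CMP R6, 10  (cmp 8,10)
JNZ body: taken
ADD R1, 5 → R1=676+5=681
SHL R1, 2 → R1=681<<2=2724
ADD R6, 1 → R6=8+1=9
CMP R6, 10  (cmp 9,10)
JNZ body: taken
ADD R1, 5 → R1=2724+5=2729
SHL R1, 2 → R1=2729<<2=10916
ADD R6, 1 → R6=9+1=10
CMP R6, 10  (cmp 10,10)
JNZ body: not taken
ADD R1, 15 → R1=10916+15=10931
halt.
Total executed instructions: 30.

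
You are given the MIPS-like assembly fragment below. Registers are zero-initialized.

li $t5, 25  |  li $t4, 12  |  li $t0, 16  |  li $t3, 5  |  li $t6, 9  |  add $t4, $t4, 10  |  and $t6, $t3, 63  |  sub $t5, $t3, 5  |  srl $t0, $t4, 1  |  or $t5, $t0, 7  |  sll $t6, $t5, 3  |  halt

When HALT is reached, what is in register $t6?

120

$t5=25
$t4=12
$t0=16
$t3=5
$t6=9
$t4=12+10=22
$t6=5&63=5
$t5=5-5=0
$t0=22>>1=11
$t5=11|7=15
$t6=15<<3=120
halt.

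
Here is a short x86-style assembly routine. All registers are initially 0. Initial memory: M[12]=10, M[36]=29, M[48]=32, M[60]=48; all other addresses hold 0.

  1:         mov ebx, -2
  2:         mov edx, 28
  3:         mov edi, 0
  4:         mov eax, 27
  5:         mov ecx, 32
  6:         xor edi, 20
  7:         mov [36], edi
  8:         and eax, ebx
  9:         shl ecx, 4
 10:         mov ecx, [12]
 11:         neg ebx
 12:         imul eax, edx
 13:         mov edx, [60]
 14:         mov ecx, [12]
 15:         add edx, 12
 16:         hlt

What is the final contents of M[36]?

ebx=-2
edx=28
edi=0
eax=27
ecx=32
edi=0^20=20
mov [36], edi → M[36]=20
eax=27&(-2)=26
ecx=32<<4=512
ecx=M[12]=10
ebx=-(-2)=2
eax=26*28=728
edx=M[60]=48
ecx=M[12]=10
edx=48+12=60
halt.

20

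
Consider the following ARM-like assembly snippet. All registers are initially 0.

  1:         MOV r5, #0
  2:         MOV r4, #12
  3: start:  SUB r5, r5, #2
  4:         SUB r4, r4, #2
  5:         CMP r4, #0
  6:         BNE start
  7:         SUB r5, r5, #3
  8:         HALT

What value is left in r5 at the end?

r5=0
r4=12
r5=0-2=-2
r4=12-2=10
CMP r4, #0  (cmp 10,0)
BNE start: taken
r5=(-2)-2=-4
r4=10-2=8
CMP r4, #0  (cmp 8,0)
BNE start: taken
r5=(-4)-2=-6
r4=8-2=6
CMP r4, #0  (cmp 6,0)
BNE start: taken
r5=(-6)-2=-8
r4=6-2=4
CMP r4, #0  (cmp 4,0)
BNE start: taken
r5=(-8)-2=-10
r4=4-2=2
CMP r4, #0  (cmp 2,0)
BNE start: taken
r5=(-10)-2=-12
r4=2-2=0
CMP r4, #0  (cmp 0,0)
BNE start: not taken
r5=(-12)-3=-15
halt.

-15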